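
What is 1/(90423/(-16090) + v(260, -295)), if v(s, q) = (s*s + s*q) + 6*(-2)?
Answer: -16090/146702503 ≈ -0.00010968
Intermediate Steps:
v(s, q) = -12 + s² + q*s (v(s, q) = (s² + q*s) - 12 = -12 + s² + q*s)
1/(90423/(-16090) + v(260, -295)) = 1/(90423/(-16090) + (-12 + 260² - 295*260)) = 1/(90423*(-1/16090) + (-12 + 67600 - 76700)) = 1/(-90423/16090 - 9112) = 1/(-146702503/16090) = -16090/146702503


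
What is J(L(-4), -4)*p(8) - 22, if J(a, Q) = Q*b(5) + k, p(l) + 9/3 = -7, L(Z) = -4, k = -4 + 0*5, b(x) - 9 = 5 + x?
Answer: 778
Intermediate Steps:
b(x) = 14 + x (b(x) = 9 + (5 + x) = 14 + x)
k = -4 (k = -4 + 0 = -4)
p(l) = -10 (p(l) = -3 - 7 = -10)
J(a, Q) = -4 + 19*Q (J(a, Q) = Q*(14 + 5) - 4 = Q*19 - 4 = 19*Q - 4 = -4 + 19*Q)
J(L(-4), -4)*p(8) - 22 = (-4 + 19*(-4))*(-10) - 22 = (-4 - 76)*(-10) - 22 = -80*(-10) - 22 = 800 - 22 = 778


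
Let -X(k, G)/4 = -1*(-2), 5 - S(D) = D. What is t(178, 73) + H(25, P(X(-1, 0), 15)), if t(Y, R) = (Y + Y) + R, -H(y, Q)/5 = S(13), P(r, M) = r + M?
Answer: 469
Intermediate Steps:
S(D) = 5 - D
X(k, G) = -8 (X(k, G) = -(-4)*(-2) = -4*2 = -8)
P(r, M) = M + r
H(y, Q) = 40 (H(y, Q) = -5*(5 - 1*13) = -5*(5 - 13) = -5*(-8) = 40)
t(Y, R) = R + 2*Y (t(Y, R) = 2*Y + R = R + 2*Y)
t(178, 73) + H(25, P(X(-1, 0), 15)) = (73 + 2*178) + 40 = (73 + 356) + 40 = 429 + 40 = 469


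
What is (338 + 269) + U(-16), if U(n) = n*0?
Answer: 607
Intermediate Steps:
U(n) = 0
(338 + 269) + U(-16) = (338 + 269) + 0 = 607 + 0 = 607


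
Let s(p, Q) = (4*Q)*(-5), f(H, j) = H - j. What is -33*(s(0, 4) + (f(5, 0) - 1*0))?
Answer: 2475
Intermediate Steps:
s(p, Q) = -20*Q
-33*(s(0, 4) + (f(5, 0) - 1*0)) = -33*(-20*4 + ((5 - 1*0) - 1*0)) = -33*(-80 + ((5 + 0) + 0)) = -33*(-80 + (5 + 0)) = -33*(-80 + 5) = -33*(-75) = 2475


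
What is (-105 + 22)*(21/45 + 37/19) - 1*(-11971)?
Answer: 3354631/285 ≈ 11771.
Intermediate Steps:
(-105 + 22)*(21/45 + 37/19) - 1*(-11971) = -83*(21*(1/45) + 37*(1/19)) + 11971 = -83*(7/15 + 37/19) + 11971 = -83*688/285 + 11971 = -57104/285 + 11971 = 3354631/285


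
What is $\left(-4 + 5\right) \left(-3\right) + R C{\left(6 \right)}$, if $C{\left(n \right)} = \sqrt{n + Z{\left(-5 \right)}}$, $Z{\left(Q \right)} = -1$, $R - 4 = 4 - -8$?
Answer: $-3 + 16 \sqrt{5} \approx 32.777$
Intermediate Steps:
$R = 16$ ($R = 4 + \left(4 - -8\right) = 4 + \left(4 + 8\right) = 4 + 12 = 16$)
$C{\left(n \right)} = \sqrt{-1 + n}$ ($C{\left(n \right)} = \sqrt{n - 1} = \sqrt{-1 + n}$)
$\left(-4 + 5\right) \left(-3\right) + R C{\left(6 \right)} = \left(-4 + 5\right) \left(-3\right) + 16 \sqrt{-1 + 6} = 1 \left(-3\right) + 16 \sqrt{5} = -3 + 16 \sqrt{5}$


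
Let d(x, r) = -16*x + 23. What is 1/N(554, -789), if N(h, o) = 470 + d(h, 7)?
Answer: -1/8371 ≈ -0.00011946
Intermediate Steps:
d(x, r) = 23 - 16*x
N(h, o) = 493 - 16*h (N(h, o) = 470 + (23 - 16*h) = 493 - 16*h)
1/N(554, -789) = 1/(493 - 16*554) = 1/(493 - 8864) = 1/(-8371) = -1/8371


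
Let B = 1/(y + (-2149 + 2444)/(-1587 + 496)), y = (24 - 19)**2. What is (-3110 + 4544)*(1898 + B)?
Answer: 36716946927/13490 ≈ 2.7218e+6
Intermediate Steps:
y = 25 (y = 5**2 = 25)
B = 1091/26980 (B = 1/(25 + (-2149 + 2444)/(-1587 + 496)) = 1/(25 + 295/(-1091)) = 1/(25 + 295*(-1/1091)) = 1/(25 - 295/1091) = 1/(26980/1091) = 1091/26980 ≈ 0.040437)
(-3110 + 4544)*(1898 + B) = (-3110 + 4544)*(1898 + 1091/26980) = 1434*(51209131/26980) = 36716946927/13490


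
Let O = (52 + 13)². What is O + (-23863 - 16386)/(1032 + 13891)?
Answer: 63009426/14923 ≈ 4222.3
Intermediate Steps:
O = 4225 (O = 65² = 4225)
O + (-23863 - 16386)/(1032 + 13891) = 4225 + (-23863 - 16386)/(1032 + 13891) = 4225 - 40249/14923 = 63009426/14923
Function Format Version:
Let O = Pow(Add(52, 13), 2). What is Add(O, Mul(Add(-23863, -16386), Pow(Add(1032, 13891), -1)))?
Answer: Rational(63009426, 14923) ≈ 4222.3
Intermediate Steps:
O = 4225 (O = Pow(65, 2) = 4225)
Add(O, Mul(Add(-23863, -16386), Pow(Add(1032, 13891), -1))) = Add(4225, Mul(Add(-23863, -16386), Pow(Add(1032, 13891), -1))) = Add(4225, Mul(-40249, Pow(14923, -1))) = Add(4225, Mul(-40249, Rational(1, 14923))) = Add(4225, Rational(-40249, 14923)) = Rational(63009426, 14923)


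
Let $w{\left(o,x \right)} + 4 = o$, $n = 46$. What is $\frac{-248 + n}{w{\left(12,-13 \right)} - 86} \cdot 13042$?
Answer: $\frac{1317242}{39} \approx 33775.0$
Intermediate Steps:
$w{\left(o,x \right)} = -4 + o$
$\frac{-248 + n}{w{\left(12,-13 \right)} - 86} \cdot 13042 = \frac{-248 + 46}{\left(-4 + 12\right) - 86} \cdot 13042 = - \frac{202}{8 - 86} \cdot 13042 = - \frac{202}{-78} \cdot 13042 = \left(-202\right) \left(- \frac{1}{78}\right) 13042 = \frac{101}{39} \cdot 13042 = \frac{1317242}{39}$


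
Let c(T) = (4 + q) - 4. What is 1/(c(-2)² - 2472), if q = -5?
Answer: -1/2447 ≈ -0.00040866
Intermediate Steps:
c(T) = -5 (c(T) = (4 - 5) - 4 = -1 - 4 = -5)
1/(c(-2)² - 2472) = 1/((-5)² - 2472) = 1/(25 - 2472) = 1/(-2447) = -1/2447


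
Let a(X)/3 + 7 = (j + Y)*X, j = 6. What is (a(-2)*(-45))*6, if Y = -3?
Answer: 10530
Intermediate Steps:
a(X) = -21 + 9*X (a(X) = -21 + 3*((6 - 3)*X) = -21 + 3*(3*X) = -21 + 9*X)
(a(-2)*(-45))*6 = ((-21 + 9*(-2))*(-45))*6 = ((-21 - 18)*(-45))*6 = -39*(-45)*6 = 1755*6 = 10530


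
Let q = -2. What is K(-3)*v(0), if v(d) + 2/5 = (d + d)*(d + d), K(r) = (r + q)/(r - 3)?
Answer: -⅓ ≈ -0.33333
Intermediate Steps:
K(r) = (-2 + r)/(-3 + r) (K(r) = (r - 2)/(r - 3) = (-2 + r)/(-3 + r))
v(d) = -⅖ + 4*d² (v(d) = -⅖ + (d + d)*(d + d) = -⅖ + (2*d)*(2*d) = -⅖ + 4*d²)
K(-3)*v(0) = ((-2 - 3)/(-3 - 3))*(-⅖ + 4*0²) = (-5/(-6))*(-⅖ + 4*0) = (-⅙*(-5))*(-⅖ + 0) = (⅚)*(-⅖) = -⅓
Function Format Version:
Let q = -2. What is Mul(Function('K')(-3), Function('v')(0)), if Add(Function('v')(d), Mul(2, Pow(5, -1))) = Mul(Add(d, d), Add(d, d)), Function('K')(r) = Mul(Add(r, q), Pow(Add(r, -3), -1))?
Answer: Rational(-1, 3) ≈ -0.33333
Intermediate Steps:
Function('K')(r) = Mul(Pow(Add(-3, r), -1), Add(-2, r)) (Function('K')(r) = Mul(Add(r, -2), Pow(Add(r, -3), -1)) = Mul(Add(-2, r), Pow(Add(-3, r), -1)) = Mul(Pow(Add(-3, r), -1), Add(-2, r)))
Function('v')(d) = Add(Rational(-2, 5), Mul(4, Pow(d, 2))) (Function('v')(d) = Add(Rational(-2, 5), Mul(Add(d, d), Add(d, d))) = Add(Rational(-2, 5), Mul(Mul(2, d), Mul(2, d))) = Add(Rational(-2, 5), Mul(4, Pow(d, 2))))
Mul(Function('K')(-3), Function('v')(0)) = Mul(Mul(Pow(Add(-3, -3), -1), Add(-2, -3)), Add(Rational(-2, 5), Mul(4, Pow(0, 2)))) = Mul(Mul(Pow(-6, -1), -5), Add(Rational(-2, 5), Mul(4, 0))) = Mul(Mul(Rational(-1, 6), -5), Add(Rational(-2, 5), 0)) = Mul(Rational(5, 6), Rational(-2, 5)) = Rational(-1, 3)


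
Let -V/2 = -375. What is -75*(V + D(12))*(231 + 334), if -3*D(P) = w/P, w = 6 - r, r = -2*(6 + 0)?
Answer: -63520125/2 ≈ -3.1760e+7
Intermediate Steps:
r = -12 (r = -2*6 = -12)
w = 18 (w = 6 - 1*(-12) = 6 + 12 = 18)
V = 750 (V = -2*(-375) = 750)
D(P) = -6/P
-75*(V + D(12))*(231 + 334) = -75*(750 - 6/12)*(231 + 334) = -75*(750 - 6*1/12)*565 = -75*(750 - ½)*565 = -112425*565/2 = -75*846935/2 = -63520125/2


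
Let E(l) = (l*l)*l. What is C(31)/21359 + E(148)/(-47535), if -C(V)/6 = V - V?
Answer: -3241792/47535 ≈ -68.198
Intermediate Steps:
E(l) = l³ (E(l) = l²*l = l³)
C(V) = 0 (C(V) = -6*(V - V) = -6*0 = 0)
C(31)/21359 + E(148)/(-47535) = 0/21359 + 148³/(-47535) = 0*(1/21359) + 3241792*(-1/47535) = 0 - 3241792/47535 = -3241792/47535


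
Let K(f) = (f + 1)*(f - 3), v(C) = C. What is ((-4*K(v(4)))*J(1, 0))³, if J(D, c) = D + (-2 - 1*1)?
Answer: 64000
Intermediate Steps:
J(D, c) = -3 + D (J(D, c) = D + (-2 - 1) = D - 3 = -3 + D)
K(f) = (1 + f)*(-3 + f)
((-4*K(v(4)))*J(1, 0))³ = ((-4*(-3 + 4² - 2*4))*(-3 + 1))³ = (-4*(-3 + 16 - 8)*(-2))³ = (-4*5*(-2))³ = (-20*(-2))³ = 40³ = 64000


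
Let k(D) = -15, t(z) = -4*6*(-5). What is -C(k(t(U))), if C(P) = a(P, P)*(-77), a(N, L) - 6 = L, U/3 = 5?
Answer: -693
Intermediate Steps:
U = 15 (U = 3*5 = 15)
t(z) = 120 (t(z) = -24*(-5) = 120)
a(N, L) = 6 + L
C(P) = -462 - 77*P (C(P) = (6 + P)*(-77) = -462 - 77*P)
-C(k(t(U))) = -(-462 - 77*(-15)) = -(-462 + 1155) = -1*693 = -693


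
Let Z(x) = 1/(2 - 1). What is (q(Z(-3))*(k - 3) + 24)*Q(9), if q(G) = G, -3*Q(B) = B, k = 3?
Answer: -72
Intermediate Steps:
Z(x) = 1 (Z(x) = 1/1 = 1)
Q(B) = -B/3
(q(Z(-3))*(k - 3) + 24)*Q(9) = (1*(3 - 3) + 24)*(-1/3*9) = (1*0 + 24)*(-3) = (0 + 24)*(-3) = 24*(-3) = -72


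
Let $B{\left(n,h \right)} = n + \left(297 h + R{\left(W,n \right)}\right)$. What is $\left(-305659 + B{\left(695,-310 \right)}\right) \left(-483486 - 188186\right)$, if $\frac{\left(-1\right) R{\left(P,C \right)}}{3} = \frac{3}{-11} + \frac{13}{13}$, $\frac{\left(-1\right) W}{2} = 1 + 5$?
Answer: $\frac{2933458949456}{11} \approx 2.6668 \cdot 10^{11}$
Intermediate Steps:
$W = -12$ ($W = - 2 \left(1 + 5\right) = \left(-2\right) 6 = -12$)
$R{\left(P,C \right)} = - \frac{24}{11}$ ($R{\left(P,C \right)} = - 3 \left(\frac{3}{-11} + \frac{13}{13}\right) = - 3 \left(3 \left(- \frac{1}{11}\right) + 13 \cdot \frac{1}{13}\right) = - 3 \left(- \frac{3}{11} + 1\right) = \left(-3\right) \frac{8}{11} = - \frac{24}{11}$)
$B{\left(n,h \right)} = - \frac{24}{11} + n + 297 h$ ($B{\left(n,h \right)} = n + \left(297 h - \frac{24}{11}\right) = n + \left(- \frac{24}{11} + 297 h\right) = - \frac{24}{11} + n + 297 h$)
$\left(-305659 + B{\left(695,-310 \right)}\right) \left(-483486 - 188186\right) = \left(-305659 + \left(- \frac{24}{11} + 695 + 297 \left(-310\right)\right)\right) \left(-483486 - 188186\right) = \left(-305659 - \frac{1005149}{11}\right) \left(-671672\right) = \left(- \frac{4367398}{11}\right) \left(-671672\right) = \frac{2933458949456}{11}$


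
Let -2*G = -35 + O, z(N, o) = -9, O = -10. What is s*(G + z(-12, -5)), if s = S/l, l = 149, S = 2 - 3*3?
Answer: -189/298 ≈ -0.63423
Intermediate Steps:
S = -7 (S = 2 - 9 = -7)
G = 45/2 (G = -(-35 - 10)/2 = -½*(-45) = 45/2 ≈ 22.500)
s = -7/149 ≈ -0.046980
s*(G + z(-12, -5)) = -7*(45/2 - 9)/149 = -7/149*27/2 = -189/298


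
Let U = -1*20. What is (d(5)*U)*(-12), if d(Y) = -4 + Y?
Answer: 240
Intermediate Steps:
U = -20
(d(5)*U)*(-12) = ((-4 + 5)*(-20))*(-12) = (1*(-20))*(-12) = -20*(-12) = 240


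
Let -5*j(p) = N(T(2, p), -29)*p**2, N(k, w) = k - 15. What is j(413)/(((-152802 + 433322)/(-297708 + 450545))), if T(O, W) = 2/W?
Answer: 390912570433/1402600 ≈ 2.7871e+5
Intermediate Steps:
N(k, w) = -15 + k
j(p) = -p**2*(-15 + 2/p)/5 (j(p) = -(-15 + 2/p)*p**2/5 = -p**2*(-15 + 2/p)/5)
j(413)/(((-152802 + 433322)/(-297708 + 450545))) = ((1/5)*413*(-2 + 15*413))/(((-152802 + 433322)/(-297708 + 450545))) = ((1/5)*413*(-2 + 6195))/((280520/152837)) = ((1/5)*413*6193)/((280520*(1/152837))) = 2557709/(5*(280520/152837)) = (2557709/5)*(152837/280520) = 390912570433/1402600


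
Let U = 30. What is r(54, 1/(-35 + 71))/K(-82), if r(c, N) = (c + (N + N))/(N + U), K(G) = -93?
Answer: -1946/100533 ≈ -0.019357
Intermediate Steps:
r(c, N) = (c + 2*N)/(30 + N) (r(c, N) = (c + (N + N))/(N + 30) = (c + 2*N)/(30 + N))
r(54, 1/(-35 + 71))/K(-82) = ((54 + 2/(-35 + 71))/(30 + 1/(-35 + 71)))/(-93) = ((54 + 2/36)/(30 + 1/36))*(-1/93) = ((54 + 2*(1/36))/(30 + 1/36))*(-1/93) = ((54 + 1/18)/(1081/36))*(-1/93) = ((36/1081)*(973/18))*(-1/93) = (1946/1081)*(-1/93) = -1946/100533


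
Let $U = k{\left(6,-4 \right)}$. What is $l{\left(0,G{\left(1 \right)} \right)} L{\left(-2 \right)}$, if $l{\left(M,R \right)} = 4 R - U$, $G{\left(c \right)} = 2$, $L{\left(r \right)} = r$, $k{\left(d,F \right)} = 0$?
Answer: $-16$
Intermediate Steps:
$U = 0$
$l{\left(M,R \right)} = 4 R$ ($l{\left(M,R \right)} = 4 R - 0 = 4 R + 0 = 4 R$)
$l{\left(0,G{\left(1 \right)} \right)} L{\left(-2 \right)} = 4 \cdot 2 \left(-2\right) = 8 \left(-2\right) = -16$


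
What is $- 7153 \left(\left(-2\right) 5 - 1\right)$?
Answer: $78683$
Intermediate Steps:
$- 7153 \left(\left(-2\right) 5 - 1\right) = - 7153 \left(-10 - 1\right) = \left(-7153\right) \left(-11\right) = 78683$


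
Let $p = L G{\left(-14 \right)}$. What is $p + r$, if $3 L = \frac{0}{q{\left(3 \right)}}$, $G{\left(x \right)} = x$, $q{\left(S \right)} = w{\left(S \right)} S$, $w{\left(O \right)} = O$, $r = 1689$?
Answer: $1689$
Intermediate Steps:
$q{\left(S \right)} = S^{2}$ ($q{\left(S \right)} = S S = S^{2}$)
$L = 0$ ($L = \frac{0 \frac{1}{3^{2}}}{3} = \frac{0 \cdot \frac{1}{9}}{3} = \frac{1}{3} \cdot 0 = 0$)
$p = 0$ ($p = 0 \left(-14\right) = 0$)
$p + r = 0 + 1689 = 1689$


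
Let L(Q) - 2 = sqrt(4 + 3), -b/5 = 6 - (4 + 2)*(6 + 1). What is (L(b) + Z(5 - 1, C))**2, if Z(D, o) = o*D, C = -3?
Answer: (-10 + sqrt(7))**2 ≈ 54.085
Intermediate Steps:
Z(D, o) = D*o
b = 180 (b = -5*(6 - (4 + 2)*(6 + 1)) = -5*(6 - 6*7) = -5*(6 - 1*42) = -5*(6 - 42) = -5*(-36) = 180)
L(Q) = 2 + sqrt(7) (L(Q) = 2 + sqrt(4 + 3) = 2 + sqrt(7))
(L(b) + Z(5 - 1, C))**2 = ((2 + sqrt(7)) + (5 - 1)*(-3))**2 = ((2 + sqrt(7)) + 4*(-3))**2 = ((2 + sqrt(7)) - 12)**2 = (-10 + sqrt(7))**2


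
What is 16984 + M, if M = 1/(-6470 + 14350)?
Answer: 133833921/7880 ≈ 16984.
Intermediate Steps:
M = 1/7880 ≈ 0.00012690
16984 + M = 16984 + 1/7880 = 133833921/7880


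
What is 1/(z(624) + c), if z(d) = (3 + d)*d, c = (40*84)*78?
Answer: 1/653328 ≈ 1.5306e-6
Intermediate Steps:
c = 262080 (c = 3360*78 = 262080)
z(d) = d*(3 + d)
1/(z(624) + c) = 1/(624*(3 + 624) + 262080) = 1/(624*627 + 262080) = 1/(391248 + 262080) = 1/653328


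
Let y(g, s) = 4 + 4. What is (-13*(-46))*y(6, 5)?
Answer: 4784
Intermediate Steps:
y(g, s) = 8
(-13*(-46))*y(6, 5) = -13*(-46)*8 = 598*8 = 4784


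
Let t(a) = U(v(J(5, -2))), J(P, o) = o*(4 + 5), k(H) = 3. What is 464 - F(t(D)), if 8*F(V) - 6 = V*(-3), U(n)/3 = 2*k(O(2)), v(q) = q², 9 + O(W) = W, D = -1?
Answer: 470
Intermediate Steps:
O(W) = -9 + W
J(P, o) = 9*o (J(P, o) = o*9 = 9*o)
U(n) = 18 (U(n) = 3*(2*3) = 3*6 = 18)
t(a) = 18
F(V) = ¾ - 3*V/8 (F(V) = ¾ + (V*(-3))/8 = ¾ + (-3*V)/8 = ¾ - 3*V/8)
464 - F(t(D)) = 464 - (¾ - 3/8*18) = 464 - (¾ - 27/4) = 464 - 1*(-6) = 464 + 6 = 470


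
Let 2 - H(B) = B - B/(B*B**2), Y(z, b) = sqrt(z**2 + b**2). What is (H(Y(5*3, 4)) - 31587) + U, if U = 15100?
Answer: -3972884/241 - sqrt(241) ≈ -16501.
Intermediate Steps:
Y(z, b) = sqrt(b**2 + z**2)
H(B) = 2 + B**(-2) - B (H(B) = 2 - (B - B/(B*B**2)) = 2 - (B - B/(B**3)) = 2 - (B - B/B**3) = 2 - (B - 1/B**2) = 2 + (B**(-2) - B) = 2 + B**(-2) - B)
(H(Y(5*3, 4)) - 31587) + U = ((2 + (sqrt(4**2 + (5*3)**2))**(-2) - sqrt(4**2 + (5*3)**2)) - 31587) + 15100 = ((2 + (sqrt(16 + 15**2))**(-2) - sqrt(16 + 15**2)) - 31587) + 15100 = ((2 + (sqrt(16 + 225))**(-2) - sqrt(16 + 225)) - 31587) + 15100 = ((2 + (sqrt(241))**(-2) - sqrt(241)) - 31587) + 15100 = ((2 + 1/241 - sqrt(241)) - 31587) + 15100 = ((483/241 - sqrt(241)) - 31587) + 15100 = (-7611984/241 - sqrt(241)) + 15100 = -3972884/241 - sqrt(241)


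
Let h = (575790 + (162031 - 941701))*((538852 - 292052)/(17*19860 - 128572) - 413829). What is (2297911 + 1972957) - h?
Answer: -2204592638574412/26131 ≈ -8.4367e+10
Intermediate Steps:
h = 2204704240626120/26131 (h = (575790 - 779670)*(246800/(337620 - 128572) - 413829) = -203880*(246800/209048 - 413829) = -203880*(246800*(1/209048) - 413829) = -203880*(30850/26131 - 413829) = -203880*(-10813734749/26131) = 2204704240626120/26131 ≈ 8.4371e+10)
(2297911 + 1972957) - h = (2297911 + 1972957) - 1*2204704240626120/26131 = 4270868 - 2204704240626120/26131 = -2204592638574412/26131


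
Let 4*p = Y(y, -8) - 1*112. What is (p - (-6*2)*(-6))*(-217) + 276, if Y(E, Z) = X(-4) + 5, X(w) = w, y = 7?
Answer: 87687/4 ≈ 21922.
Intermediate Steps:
Y(E, Z) = 1 (Y(E, Z) = -4 + 5 = 1)
p = -111/4 (p = (1 - 1*112)/4 = (1 - 112)/4 = (¼)*(-111) = -111/4 ≈ -27.750)
(p - (-6*2)*(-6))*(-217) + 276 = (-111/4 - (-6*2)*(-6))*(-217) + 276 = (-111/4 - (-12)*(-6))*(-217) + 276 = (-111/4 - 1*72)*(-217) + 276 = (-111/4 - 72)*(-217) + 276 = -399/4*(-217) + 276 = 86583/4 + 276 = 87687/4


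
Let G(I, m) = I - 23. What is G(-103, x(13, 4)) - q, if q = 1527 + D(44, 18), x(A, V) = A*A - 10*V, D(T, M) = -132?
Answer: -1521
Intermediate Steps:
x(A, V) = A² - 10*V
G(I, m) = -23 + I
q = 1395 (q = 1527 - 132 = 1395)
G(-103, x(13, 4)) - q = (-23 - 103) - 1*1395 = -126 - 1395 = -1521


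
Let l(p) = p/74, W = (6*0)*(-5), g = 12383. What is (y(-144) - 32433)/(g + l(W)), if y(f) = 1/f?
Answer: -4670353/1783152 ≈ -2.6192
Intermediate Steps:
W = 0 (W = 0*(-5) = 0)
l(p) = p/74 (l(p) = p*(1/74) = p/74)
(y(-144) - 32433)/(g + l(W)) = (1/(-144) - 32433)/(12383 + (1/74)*0) = (-1/144 - 32433)/(12383 + 0) = -4670353/144/12383 = -4670353/144*1/12383 = -4670353/1783152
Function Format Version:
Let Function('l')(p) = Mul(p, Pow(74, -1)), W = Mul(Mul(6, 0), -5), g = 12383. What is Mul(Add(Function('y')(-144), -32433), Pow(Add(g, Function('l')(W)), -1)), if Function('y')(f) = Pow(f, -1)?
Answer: Rational(-4670353, 1783152) ≈ -2.6192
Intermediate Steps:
W = 0 (W = Mul(0, -5) = 0)
Function('l')(p) = Mul(Rational(1, 74), p) (Function('l')(p) = Mul(p, Rational(1, 74)) = Mul(Rational(1, 74), p))
Mul(Add(Function('y')(-144), -32433), Pow(Add(g, Function('l')(W)), -1)) = Mul(Add(Pow(-144, -1), -32433), Pow(Add(12383, Mul(Rational(1, 74), 0)), -1)) = Mul(Add(Rational(-1, 144), -32433), Pow(Add(12383, 0), -1)) = Mul(Rational(-4670353, 144), Pow(12383, -1)) = Mul(Rational(-4670353, 144), Rational(1, 12383)) = Rational(-4670353, 1783152)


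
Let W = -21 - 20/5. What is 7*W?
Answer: -175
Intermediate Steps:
W = -25 (W = -21 - 20/5 = -21 - 1*4 = -21 - 4 = -25)
7*W = 7*(-25) = -175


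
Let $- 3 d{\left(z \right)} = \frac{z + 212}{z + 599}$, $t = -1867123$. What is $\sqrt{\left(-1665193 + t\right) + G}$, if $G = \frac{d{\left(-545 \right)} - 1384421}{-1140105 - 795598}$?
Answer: $\frac{i \sqrt{476474219827603704938}}{11614218} \approx 1879.4 i$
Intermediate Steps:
$d{\left(z \right)} = - \frac{212 + z}{3 \left(599 + z\right)}$ ($d{\left(z \right)} = - \frac{\left(z + 212\right) \frac{1}{z + 599}}{3} = - \frac{\left(212 + z\right) \frac{1}{599 + z}}{3} = - \frac{\frac{1}{599 + z} \left(212 + z\right)}{3} = - \frac{212 + z}{3 \left(599 + z\right)}$)
$G = \frac{24919541}{34842654}$ ($G = \frac{\frac{-212 - -545}{3 \left(599 - 545\right)} - 1384421}{-1140105 - 795598} = \frac{\frac{-212 + 545}{3 \cdot 54} - 1384421}{-1935703} = \left(\frac{1}{3} \cdot \frac{1}{54} \cdot 333 - 1384421\right) \left(- \frac{1}{1935703}\right) = \left(\frac{37}{18} - 1384421\right) \left(- \frac{1}{1935703}\right) = \left(- \frac{24919541}{18}\right) \left(- \frac{1}{1935703}\right) = \frac{24919541}{34842654} \approx 0.7152$)
$\sqrt{\left(-1665193 + t\right) + G} = \sqrt{\left(-1665193 - 1867123\right) + \frac{24919541}{34842654}} = \sqrt{-3532316 + \frac{24919541}{34842654}} = \sqrt{- \frac{123075239287123}{34842654}} = \frac{i \sqrt{476474219827603704938}}{11614218}$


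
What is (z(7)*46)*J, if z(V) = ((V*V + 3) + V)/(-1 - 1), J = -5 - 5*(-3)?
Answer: -13570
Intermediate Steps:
J = 10 (J = -5 + 15 = 10)
z(V) = -3/2 - V/2 - V²/2 (z(V) = ((V² + 3) + V)/(-2) = ((3 + V²) + V)*(-½) = (3 + V + V²)*(-½) = -3/2 - V/2 - V²/2)
(z(7)*46)*J = ((-3/2 - ½*7 - ½*7²)*46)*10 = ((-3/2 - 7/2 - ½*49)*46)*10 = ((-3/2 - 7/2 - 49/2)*46)*10 = -59/2*46*10 = -1357*10 = -13570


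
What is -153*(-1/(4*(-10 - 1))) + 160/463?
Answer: -63799/20372 ≈ -3.1317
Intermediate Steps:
-153*(-1/(4*(-10 - 1))) + 160/463 = -153/((-11*(-4))) + 160*(1/463) = -153/44 + 160/463 = -63799/20372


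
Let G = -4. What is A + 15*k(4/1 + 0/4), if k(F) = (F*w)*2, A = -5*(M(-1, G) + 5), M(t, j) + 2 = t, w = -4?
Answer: -490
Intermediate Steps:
M(t, j) = -2 + t
A = -10 (A = -5*((-2 - 1) + 5) = -5*(-3 + 5) = -5*2 = -10)
k(F) = -8*F (k(F) = (F*(-4))*2 = -4*F*2 = -8*F)
A + 15*k(4/1 + 0/4) = -10 + 15*(-8*(4/1 + 0/4)) = -10 + 15*(-8*(4*1 + 0*(¼))) = -10 + 15*(-8*(4 + 0)) = -10 + 15*(-8*4) = -10 + 15*(-32) = -10 - 480 = -490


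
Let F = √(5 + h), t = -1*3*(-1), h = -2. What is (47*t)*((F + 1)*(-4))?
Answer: -564 - 564*√3 ≈ -1540.9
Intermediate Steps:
t = 3 (t = -3*(-1) = 3)
F = √3 (F = √(5 - 2) = √3 ≈ 1.7320)
(47*t)*((F + 1)*(-4)) = (47*3)*((√3 + 1)*(-4)) = 141*((1 + √3)*(-4)) = 141*(-4 - 4*√3) = -564 - 564*√3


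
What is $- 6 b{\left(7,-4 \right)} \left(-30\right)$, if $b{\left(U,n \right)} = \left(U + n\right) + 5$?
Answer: $1440$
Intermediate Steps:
$b{\left(U,n \right)} = 5 + U + n$
$- 6 b{\left(7,-4 \right)} \left(-30\right) = - 6 \left(5 + 7 - 4\right) \left(-30\right) = \left(-6\right) 8 \left(-30\right) = \left(-48\right) \left(-30\right) = 1440$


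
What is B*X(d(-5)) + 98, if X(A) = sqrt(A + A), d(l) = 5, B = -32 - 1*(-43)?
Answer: 98 + 11*sqrt(10) ≈ 132.79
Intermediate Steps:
B = 11 (B = -32 + 43 = 11)
X(A) = sqrt(2)*sqrt(A) (X(A) = sqrt(2*A) = sqrt(2)*sqrt(A))
B*X(d(-5)) + 98 = 11*(sqrt(2)*sqrt(5)) + 98 = 11*sqrt(10) + 98 = 98 + 11*sqrt(10)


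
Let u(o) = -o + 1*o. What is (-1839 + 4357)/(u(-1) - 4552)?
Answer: -1259/2276 ≈ -0.55316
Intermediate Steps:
u(o) = 0 (u(o) = -o + o = 0)
(-1839 + 4357)/(u(-1) - 4552) = (-1839 + 4357)/(0 - 4552) = 2518/(-4552) = 2518*(-1/4552) = -1259/2276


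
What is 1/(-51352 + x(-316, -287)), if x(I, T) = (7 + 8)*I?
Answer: -1/56092 ≈ -1.7828e-5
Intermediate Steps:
x(I, T) = 15*I
1/(-51352 + x(-316, -287)) = 1/(-51352 + 15*(-316)) = 1/(-51352 - 4740) = 1/(-56092) = -1/56092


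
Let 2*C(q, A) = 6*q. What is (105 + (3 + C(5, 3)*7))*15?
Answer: 3195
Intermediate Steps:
C(q, A) = 3*q (C(q, A) = (6*q)/2 = 3*q)
(105 + (3 + C(5, 3)*7))*15 = (105 + (3 + (3*5)*7))*15 = (105 + (3 + 15*7))*15 = (105 + (3 + 105))*15 = (105 + 108)*15 = 213*15 = 3195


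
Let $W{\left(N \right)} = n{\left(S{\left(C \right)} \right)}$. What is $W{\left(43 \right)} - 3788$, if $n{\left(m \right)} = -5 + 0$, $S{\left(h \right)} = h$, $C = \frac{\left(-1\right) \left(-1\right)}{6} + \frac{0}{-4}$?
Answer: $-3793$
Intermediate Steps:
$C = \frac{1}{6}$ ($C = 1 \cdot \frac{1}{6} + 0 \left(- \frac{1}{4}\right) = \frac{1}{6} + 0 = \frac{1}{6} \approx 0.16667$)
$n{\left(m \right)} = -5$
$W{\left(N \right)} = -5$
$W{\left(43 \right)} - 3788 = -5 - 3788 = -3793$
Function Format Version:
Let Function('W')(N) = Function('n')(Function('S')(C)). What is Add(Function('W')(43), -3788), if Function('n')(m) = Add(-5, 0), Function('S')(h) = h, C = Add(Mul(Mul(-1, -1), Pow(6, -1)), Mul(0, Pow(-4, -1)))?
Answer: -3793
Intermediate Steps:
C = Rational(1, 6) (C = Add(Mul(1, Rational(1, 6)), Mul(0, Rational(-1, 4))) = Add(Rational(1, 6), 0) = Rational(1, 6) ≈ 0.16667)
Function('n')(m) = -5
Function('W')(N) = -5
Add(Function('W')(43), -3788) = Add(-5, -3788) = -3793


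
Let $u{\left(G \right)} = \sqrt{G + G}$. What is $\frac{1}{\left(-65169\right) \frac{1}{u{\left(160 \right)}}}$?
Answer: $- \frac{8 \sqrt{5}}{65169} \approx -0.00027449$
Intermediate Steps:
$u{\left(G \right)} = \sqrt{2} \sqrt{G}$ ($u{\left(G \right)} = \sqrt{2 G} = \sqrt{2} \sqrt{G}$)
$\frac{1}{\left(-65169\right) \frac{1}{u{\left(160 \right)}}} = \frac{1}{\left(-65169\right) \frac{1}{\sqrt{2} \sqrt{160}}} = \frac{1}{\left(-65169\right) \frac{1}{\sqrt{2} \cdot 4 \sqrt{10}}} = \frac{1}{\left(-65169\right) \frac{1}{8 \sqrt{5}}} = \frac{1}{\left(-65169\right) \frac{\sqrt{5}}{40}} = \frac{1}{\left(- \frac{65169}{40}\right) \sqrt{5}} = - \frac{8 \sqrt{5}}{65169}$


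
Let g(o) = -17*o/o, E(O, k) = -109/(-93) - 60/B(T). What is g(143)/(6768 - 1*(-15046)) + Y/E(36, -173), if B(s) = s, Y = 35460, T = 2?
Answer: -71937818497/58483334 ≈ -1230.1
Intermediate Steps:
E(O, k) = -2681/93 (E(O, k) = -109/(-93) - 60/2 = -109*(-1/93) - 60*½ = 109/93 - 30 = -2681/93)
g(o) = -17 (g(o) = -17*1 = -17)
g(143)/(6768 - 1*(-15046)) + Y/E(36, -173) = -17/(6768 - 1*(-15046)) + 35460/(-2681/93) = -17/(6768 + 15046) + 35460*(-93/2681) = -17/21814 - 3297780/2681 = -71937818497/58483334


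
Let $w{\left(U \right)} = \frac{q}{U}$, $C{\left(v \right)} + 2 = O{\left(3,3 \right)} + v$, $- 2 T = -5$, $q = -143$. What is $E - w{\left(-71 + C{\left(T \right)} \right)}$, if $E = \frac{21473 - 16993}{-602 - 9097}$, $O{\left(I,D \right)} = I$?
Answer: $- \frac{1126238}{436455} \approx -2.5804$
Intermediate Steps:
$T = \frac{5}{2}$ ($T = \left(- \frac{1}{2}\right) \left(-5\right) = \frac{5}{2} \approx 2.5$)
$C{\left(v \right)} = 1 + v$ ($C{\left(v \right)} = -2 + \left(3 + v\right) = 1 + v$)
$w{\left(U \right)} = - \frac{143}{U}$
$E = - \frac{4480}{9699}$ ($E = \frac{4480}{-9699} = 4480 \left(- \frac{1}{9699}\right) = - \frac{4480}{9699} \approx -0.4619$)
$E - w{\left(-71 + C{\left(T \right)} \right)} = - \frac{4480}{9699} - - \frac{143}{-71 + \left(1 + \frac{5}{2}\right)} = - \frac{4480}{9699} - - \frac{143}{-71 + \frac{7}{2}} = - \frac{4480}{9699} - - \frac{143}{- \frac{135}{2}} = - \frac{4480}{9699} - \left(-143\right) \left(- \frac{2}{135}\right) = - \frac{4480}{9699} - \frac{286}{135} = - \frac{1126238}{436455}$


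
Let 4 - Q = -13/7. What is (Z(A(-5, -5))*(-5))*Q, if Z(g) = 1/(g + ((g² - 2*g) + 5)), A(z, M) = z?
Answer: -41/49 ≈ -0.83673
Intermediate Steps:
Q = 41/7 (Q = 4 - (-13)/7 = 4 - 1*(-13/7) = 4 + 13/7 = 41/7 ≈ 5.8571)
Z(g) = 1/(5 + g² - g) (Z(g) = 1/(g + (5 + g² - 2*g)) = 1/(5 + g² - g))
(Z(A(-5, -5))*(-5))*Q = (-5/(5 + (-5)² - 1*(-5)))*(41/7) = (-5/(5 + 25 + 5))*(41/7) = (-5/35)*(41/7) = ((1/35)*(-5))*(41/7) = -⅐*41/7 = -41/49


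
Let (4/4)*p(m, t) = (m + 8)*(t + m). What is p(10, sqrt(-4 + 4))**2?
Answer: 32400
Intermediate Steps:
p(m, t) = (8 + m)*(m + t) (p(m, t) = (m + 8)*(t + m) = (8 + m)*(m + t))
p(10, sqrt(-4 + 4))**2 = (10**2 + 8*10 + 8*sqrt(-4 + 4) + 10*sqrt(-4 + 4))**2 = (100 + 80 + 8*sqrt(0) + 10*sqrt(0))**2 = (100 + 80 + 8*0 + 10*0)**2 = (100 + 80 + 0 + 0)**2 = 180**2 = 32400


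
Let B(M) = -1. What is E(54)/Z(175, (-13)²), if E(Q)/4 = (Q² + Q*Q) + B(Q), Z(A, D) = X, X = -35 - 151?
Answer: -11662/93 ≈ -125.40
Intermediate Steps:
X = -186
Z(A, D) = -186
E(Q) = -4 + 8*Q² (E(Q) = 4*((Q² + Q*Q) - 1) = 4*((Q² + Q²) - 1) = 4*(2*Q² - 1) = 4*(-1 + 2*Q²) = -4 + 8*Q²)
E(54)/Z(175, (-13)²) = (-4 + 8*54²)/(-186) = (-4 + 8*2916)*(-1/186) = (-4 + 23328)*(-1/186) = 23324*(-1/186) = -11662/93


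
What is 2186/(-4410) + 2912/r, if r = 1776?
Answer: 93329/81585 ≈ 1.1439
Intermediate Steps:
2186/(-4410) + 2912/r = 2186/(-4410) + 2912/1776 = 2186*(-1/4410) + 2912*(1/1776) = -1093/2205 + 182/111 = 93329/81585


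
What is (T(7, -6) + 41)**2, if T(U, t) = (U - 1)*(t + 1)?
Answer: 121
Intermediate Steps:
T(U, t) = (1 + t)*(-1 + U) (T(U, t) = (-1 + U)*(1 + t) = (1 + t)*(-1 + U))
(T(7, -6) + 41)**2 = ((-1 + 7 - 1*(-6) + 7*(-6)) + 41)**2 = ((-1 + 7 + 6 - 42) + 41)**2 = (-30 + 41)**2 = 11**2 = 121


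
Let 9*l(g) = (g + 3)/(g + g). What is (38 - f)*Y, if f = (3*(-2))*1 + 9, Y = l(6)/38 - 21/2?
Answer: -167545/456 ≈ -367.42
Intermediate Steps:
l(g) = (3 + g)/(18*g) (l(g) = ((g + 3)/(g + g))/9 = ((3 + g)/((2*g)))/9 = ((3 + g)*(1/(2*g)))/9 = ((3 + g)/(2*g))/9 = (3 + g)/(18*g))
Y = -4787/456 (Y = ((1/18)*(3 + 6)/6)/38 - 21/2 = ((1/18)*(⅙)*9)*(1/38) - 21*½ = (1/12)*(1/38) - 21/2 = 1/456 - 21/2 = -4787/456 ≈ -10.498)
f = 3 (f = -6*1 + 9 = -6 + 9 = 3)
(38 - f)*Y = (38 - 1*3)*(-4787/456) = (38 - 3)*(-4787/456) = 35*(-4787/456) = -167545/456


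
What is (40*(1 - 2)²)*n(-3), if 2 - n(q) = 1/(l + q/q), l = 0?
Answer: 40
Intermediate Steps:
n(q) = 1 (n(q) = 2 - 1/(0 + q/q) = 2 - 1/(0 + 1) = 2 - 1/1 = 2 - 1*1 = 2 - 1 = 1)
(40*(1 - 2)²)*n(-3) = (40*(1 - 2)²)*1 = (40*(-1)²)*1 = (40*1)*1 = 40*1 = 40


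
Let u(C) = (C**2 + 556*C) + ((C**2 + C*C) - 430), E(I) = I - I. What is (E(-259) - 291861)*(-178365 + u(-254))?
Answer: 36911952531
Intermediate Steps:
E(I) = 0
u(C) = -430 + 3*C**2 + 556*C (u(C) = (C**2 + 556*C) + ((C**2 + C**2) - 430) = (C**2 + 556*C) + (2*C**2 - 430) = (C**2 + 556*C) + (-430 + 2*C**2) = -430 + 3*C**2 + 556*C)
(E(-259) - 291861)*(-178365 + u(-254)) = (0 - 291861)*(-178365 + (-430 + 3*(-254)**2 + 556*(-254))) = -291861*(-178365 + (-430 + 3*64516 - 141224)) = -291861*(-178365 + (-430 + 193548 - 141224)) = -291861*(-178365 + 51894) = -291861*(-126471) = 36911952531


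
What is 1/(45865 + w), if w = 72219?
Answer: 1/118084 ≈ 8.4685e-6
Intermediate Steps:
1/(45865 + w) = 1/(45865 + 72219) = 1/118084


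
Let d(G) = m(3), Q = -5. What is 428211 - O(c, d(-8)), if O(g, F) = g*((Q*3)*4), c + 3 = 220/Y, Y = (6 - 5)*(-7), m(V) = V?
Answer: 2983017/7 ≈ 4.2615e+5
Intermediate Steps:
Y = -7 (Y = 1*(-7) = -7)
d(G) = 3
c = -241/7 (c = -3 + 220/(-7) = -3 + 220*(-⅐) = -3 - 220/7 = -241/7 ≈ -34.429)
O(g, F) = -60*g (O(g, F) = g*(-5*3*4) = g*(-15*4) = g*(-60) = -60*g)
428211 - O(c, d(-8)) = 428211 - (-60)*(-241)/7 = 428211 - 1*14460/7 = 428211 - 14460/7 = 2983017/7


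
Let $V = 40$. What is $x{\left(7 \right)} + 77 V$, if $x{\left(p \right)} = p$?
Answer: $3087$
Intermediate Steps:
$x{\left(7 \right)} + 77 V = 7 + 77 \cdot 40 = 7 + 3080 = 3087$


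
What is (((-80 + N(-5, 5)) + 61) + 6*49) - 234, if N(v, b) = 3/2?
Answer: 85/2 ≈ 42.500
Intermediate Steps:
N(v, b) = 3/2 (N(v, b) = 3*(½) = 3/2)
(((-80 + N(-5, 5)) + 61) + 6*49) - 234 = (((-80 + 3/2) + 61) + 6*49) - 234 = ((-157/2 + 61) + 294) - 234 = (-35/2 + 294) - 234 = 553/2 - 234 = 85/2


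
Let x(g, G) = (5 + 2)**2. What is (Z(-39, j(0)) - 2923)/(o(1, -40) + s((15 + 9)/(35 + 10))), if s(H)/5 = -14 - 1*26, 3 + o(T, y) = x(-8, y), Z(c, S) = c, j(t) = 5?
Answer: 1481/77 ≈ 19.234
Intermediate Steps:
x(g, G) = 49 (x(g, G) = 7**2 = 49)
o(T, y) = 46 (o(T, y) = -3 + 49 = 46)
s(H) = -200 (s(H) = 5*(-14 - 1*26) = 5*(-14 - 26) = 5*(-40) = -200)
(Z(-39, j(0)) - 2923)/(o(1, -40) + s((15 + 9)/(35 + 10))) = (-39 - 2923)/(46 - 200) = -2962/(-154) = -2962*(-1/154) = 1481/77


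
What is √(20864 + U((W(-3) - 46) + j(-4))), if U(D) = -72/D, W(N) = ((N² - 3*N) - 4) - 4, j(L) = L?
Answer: 323*√5/5 ≈ 144.45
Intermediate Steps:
W(N) = -8 + N² - 3*N (W(N) = (-4 + N² - 3*N) - 4 = -8 + N² - 3*N)
√(20864 + U((W(-3) - 46) + j(-4))) = √(20864 - 72/(((-8 + (-3)² - 3*(-3)) - 46) - 4)) = √(20864 - 72/(((-8 + 9 + 9) - 46) - 4)) = √(20864 - 72/((10 - 46) - 4)) = √(20864 - 72/(-36 - 4)) = √(20864 - 72/(-40)) = √(20864 - 72*(-1/40)) = √(20864 + 9/5) = √(104329/5) = 323*√5/5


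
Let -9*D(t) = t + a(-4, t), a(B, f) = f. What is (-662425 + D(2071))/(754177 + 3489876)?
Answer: -5965967/38196477 ≈ -0.15619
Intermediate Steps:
D(t) = -2*t/9 (D(t) = -(t + t)/9 = -2*t/9)
(-662425 + D(2071))/(754177 + 3489876) = (-662425 - 2/9*2071)/(754177 + 3489876) = (-662425 - 4142/9)/4244053 = -5965967/9*1/4244053 = -5965967/38196477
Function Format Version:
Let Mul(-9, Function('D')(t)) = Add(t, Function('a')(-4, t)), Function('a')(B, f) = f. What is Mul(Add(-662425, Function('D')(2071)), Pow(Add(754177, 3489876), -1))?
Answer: Rational(-5965967, 38196477) ≈ -0.15619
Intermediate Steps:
Function('D')(t) = Mul(Rational(-2, 9), t) (Function('D')(t) = Mul(Rational(-1, 9), Add(t, t)) = Mul(Rational(-1, 9), Mul(2, t)) = Mul(Rational(-2, 9), t))
Mul(Add(-662425, Function('D')(2071)), Pow(Add(754177, 3489876), -1)) = Mul(Add(-662425, Mul(Rational(-2, 9), 2071)), Pow(Add(754177, 3489876), -1)) = Mul(Add(-662425, Rational(-4142, 9)), Pow(4244053, -1)) = Mul(Rational(-5965967, 9), Rational(1, 4244053)) = Rational(-5965967, 38196477)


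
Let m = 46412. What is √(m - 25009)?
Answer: √21403 ≈ 146.30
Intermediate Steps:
√(m - 25009) = √(46412 - 25009) = √21403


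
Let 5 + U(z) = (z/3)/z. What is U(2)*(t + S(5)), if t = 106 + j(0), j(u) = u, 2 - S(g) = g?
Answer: -1442/3 ≈ -480.67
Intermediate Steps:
S(g) = 2 - g
t = 106 (t = 106 + 0 = 106)
U(z) = -14/3 (U(z) = -5 + (z/3)/z = -5 + ⅓ = -14/3)
U(2)*(t + S(5)) = -14*(106 + (2 - 1*5))/3 = -14*(106 + (2 - 5))/3 = -14*(106 - 3)/3 = -14/3*103 = -1442/3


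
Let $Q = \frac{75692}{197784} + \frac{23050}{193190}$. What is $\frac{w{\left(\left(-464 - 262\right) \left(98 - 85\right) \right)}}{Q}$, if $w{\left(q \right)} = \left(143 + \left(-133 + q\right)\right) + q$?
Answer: $- \frac{18021695071284}{479546467} \approx -37581.0$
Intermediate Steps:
$w{\left(q \right)} = 10 + 2 q$ ($w{\left(q \right)} = \left(10 + q\right) + q = 10 + 2 q$)
$Q = \frac{479546467}{955247274}$ ($Q = 75692 \cdot \frac{1}{197784} + 23050 \cdot \frac{1}{193190} = \frac{18923}{49446} + \frac{2305}{19319} = \frac{479546467}{955247274} \approx 0.50201$)
$\frac{w{\left(\left(-464 - 262\right) \left(98 - 85\right) \right)}}{Q} = \frac{10 + 2 \left(-464 - 262\right) \left(98 - 85\right)}{\frac{479546467}{955247274}} = \left(10 + 2 \left(\left(-726\right) 13\right)\right) \frac{955247274}{479546467} = \left(10 + 2 \left(-9438\right)\right) \frac{955247274}{479546467} = \left(10 - 18876\right) \frac{955247274}{479546467} = \left(-18866\right) \frac{955247274}{479546467} = - \frac{18021695071284}{479546467}$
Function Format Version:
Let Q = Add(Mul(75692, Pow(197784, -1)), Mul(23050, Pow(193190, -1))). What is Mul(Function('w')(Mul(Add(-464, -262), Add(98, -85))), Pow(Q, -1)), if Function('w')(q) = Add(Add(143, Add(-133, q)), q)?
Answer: Rational(-18021695071284, 479546467) ≈ -37581.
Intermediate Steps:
Function('w')(q) = Add(10, Mul(2, q)) (Function('w')(q) = Add(Add(10, q), q) = Add(10, Mul(2, q)))
Q = Rational(479546467, 955247274) (Q = Add(Mul(75692, Rational(1, 197784)), Mul(23050, Rational(1, 193190))) = Add(Rational(18923, 49446), Rational(2305, 19319)) = Rational(479546467, 955247274) ≈ 0.50201)
Mul(Function('w')(Mul(Add(-464, -262), Add(98, -85))), Pow(Q, -1)) = Mul(Add(10, Mul(2, Mul(Add(-464, -262), Add(98, -85)))), Pow(Rational(479546467, 955247274), -1)) = Mul(Add(10, Mul(2, Mul(-726, 13))), Rational(955247274, 479546467)) = Mul(Add(10, Mul(2, -9438)), Rational(955247274, 479546467)) = Mul(Add(10, -18876), Rational(955247274, 479546467)) = Mul(-18866, Rational(955247274, 479546467)) = Rational(-18021695071284, 479546467)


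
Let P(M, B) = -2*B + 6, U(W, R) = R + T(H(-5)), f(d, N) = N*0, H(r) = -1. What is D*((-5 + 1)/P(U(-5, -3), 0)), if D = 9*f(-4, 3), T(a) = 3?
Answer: 0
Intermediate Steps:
f(d, N) = 0
U(W, R) = 3 + R (U(W, R) = R + 3 = 3 + R)
P(M, B) = 6 - 2*B
D = 0 (D = 9*0 = 0)
D*((-5 + 1)/P(U(-5, -3), 0)) = 0*((-5 + 1)/(6 - 2*0)) = 0*(-4/(6 + 0)) = 0*(-4/6) = 0*(-4*1/6) = 0*(-2/3) = 0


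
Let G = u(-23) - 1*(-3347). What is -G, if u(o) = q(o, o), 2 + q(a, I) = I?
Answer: -3322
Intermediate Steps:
q(a, I) = -2 + I
u(o) = -2 + o
G = 3322 (G = (-2 - 23) - 1*(-3347) = -25 + 3347 = 3322)
-G = -1*3322 = -3322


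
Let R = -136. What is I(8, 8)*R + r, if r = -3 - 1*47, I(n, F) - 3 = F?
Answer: -1546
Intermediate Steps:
I(n, F) = 3 + F
r = -50 (r = -3 - 47 = -50)
I(8, 8)*R + r = (3 + 8)*(-136) - 50 = 11*(-136) - 50 = -1496 - 50 = -1546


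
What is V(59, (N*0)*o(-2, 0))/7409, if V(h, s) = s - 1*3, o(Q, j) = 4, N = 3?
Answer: -3/7409 ≈ -0.00040491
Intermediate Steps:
V(h, s) = -3 + s (V(h, s) = s - 3 = -3 + s)
V(59, (N*0)*o(-2, 0))/7409 = (-3 + (3*0)*4)/7409 = (-3 + 0*4)*(1/7409) = (-3 + 0)*(1/7409) = -3*1/7409 = -3/7409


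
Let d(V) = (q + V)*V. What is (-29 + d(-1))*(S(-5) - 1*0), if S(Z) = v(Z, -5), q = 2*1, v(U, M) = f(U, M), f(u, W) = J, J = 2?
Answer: -60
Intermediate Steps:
f(u, W) = 2
v(U, M) = 2
q = 2
S(Z) = 2
d(V) = V*(2 + V) (d(V) = (2 + V)*V = V*(2 + V))
(-29 + d(-1))*(S(-5) - 1*0) = (-29 - (2 - 1))*(2 - 1*0) = (-29 - 1*1)*(2 + 0) = (-29 - 1)*2 = -30*2 = -60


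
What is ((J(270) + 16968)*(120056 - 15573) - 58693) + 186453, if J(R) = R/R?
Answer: 1773099787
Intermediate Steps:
J(R) = 1
((J(270) + 16968)*(120056 - 15573) - 58693) + 186453 = ((1 + 16968)*(120056 - 15573) - 58693) + 186453 = (16969*104483 - 58693) + 186453 = (1772972027 - 58693) + 186453 = 1772913334 + 186453 = 1773099787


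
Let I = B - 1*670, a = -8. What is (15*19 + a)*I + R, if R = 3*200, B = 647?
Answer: -5771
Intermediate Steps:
I = -23 (I = 647 - 1*670 = 647 - 670 = -23)
R = 600
(15*19 + a)*I + R = (15*19 - 8)*(-23) + 600 = (285 - 8)*(-23) + 600 = 277*(-23) + 600 = -6371 + 600 = -5771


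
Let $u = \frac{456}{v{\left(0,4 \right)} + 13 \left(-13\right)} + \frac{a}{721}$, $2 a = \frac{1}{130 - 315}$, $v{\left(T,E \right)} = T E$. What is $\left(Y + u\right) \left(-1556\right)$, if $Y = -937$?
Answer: $\frac{32960341183022}{22542065} \approx 1.4622 \cdot 10^{6}$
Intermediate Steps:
$v{\left(T,E \right)} = E T$
$a = - \frac{1}{370}$ ($a = \frac{1}{2 \left(130 - 315\right)} = \frac{1}{2 \left(-185\right)} = \frac{1}{2} \left(- \frac{1}{185}\right) = - \frac{1}{370} \approx -0.0027027$)
$u = - \frac{121647289}{45084130}$ ($u = \frac{456}{4 \cdot 0 + 13 \left(-13\right)} - \frac{1}{370 \cdot 721} = \frac{456}{0 - 169} - \frac{1}{266770} = \frac{456}{-169} - \frac{1}{266770} = 456 \left(- \frac{1}{169}\right) - \frac{1}{266770} = - \frac{456}{169} - \frac{1}{266770} = - \frac{121647289}{45084130} \approx -2.6982$)
$\left(Y + u\right) \left(-1556\right) = \left(-937 - \frac{121647289}{45084130}\right) \left(-1556\right) = \left(- \frac{42365477099}{45084130}\right) \left(-1556\right) = \frac{32960341183022}{22542065}$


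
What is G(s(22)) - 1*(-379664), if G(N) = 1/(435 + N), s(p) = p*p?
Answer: 348911217/919 ≈ 3.7966e+5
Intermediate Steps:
s(p) = p²
G(s(22)) - 1*(-379664) = 1/(435 + 22²) - 1*(-379664) = 1/(435 + 484) + 379664 = 1/919 + 379664 = 348911217/919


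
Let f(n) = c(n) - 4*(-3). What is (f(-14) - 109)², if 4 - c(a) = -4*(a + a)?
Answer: 42025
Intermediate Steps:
c(a) = 4 + 8*a (c(a) = 4 - (-4)*(a + a) = 4 - (-4)*2*a = 4 - (-8)*a = 4 + 8*a)
f(n) = 16 + 8*n (f(n) = (4 + 8*n) - 4*(-3) = (4 + 8*n) - 1*(-12) = (4 + 8*n) + 12 = 16 + 8*n)
(f(-14) - 109)² = ((16 + 8*(-14)) - 109)² = ((16 - 112) - 109)² = (-96 - 109)² = (-205)² = 42025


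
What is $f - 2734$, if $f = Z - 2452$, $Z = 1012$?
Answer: $-4174$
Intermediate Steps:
$f = -1440$ ($f = 1012 - 2452 = -1440$)
$f - 2734 = -1440 - 2734 = -4174$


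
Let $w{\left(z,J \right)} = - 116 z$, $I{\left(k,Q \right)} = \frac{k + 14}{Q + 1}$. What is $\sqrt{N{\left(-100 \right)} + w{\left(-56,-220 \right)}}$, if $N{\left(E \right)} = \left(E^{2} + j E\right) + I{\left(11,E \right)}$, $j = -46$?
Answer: $\frac{\sqrt{22973269}}{33} \approx 145.24$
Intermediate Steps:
$I{\left(k,Q \right)} = \frac{14 + k}{1 + Q}$
$N{\left(E \right)} = E^{2} - 46 E + \frac{25}{1 + E}$ ($N{\left(E \right)} = \left(E^{2} - 46 E\right) + \frac{14 + 11}{1 + E} = \left(E^{2} - 46 E\right) + \frac{1}{1 + E} 25 = \left(E^{2} - 46 E\right) + \frac{25}{1 + E} = E^{2} - 46 E + \frac{25}{1 + E}$)
$\sqrt{N{\left(-100 \right)} + w{\left(-56,-220 \right)}} = \sqrt{\frac{25 - 100 \left(1 - 100\right) \left(-46 - 100\right)}{1 - 100} - -6496} = \sqrt{\frac{25 - \left(-9900\right) \left(-146\right)}{-99} + 6496} = \sqrt{- \frac{25 - 1445400}{99} + 6496} = \sqrt{\left(- \frac{1}{99}\right) \left(-1445375\right) + 6496} = \sqrt{\frac{1445375}{99} + 6496} = \sqrt{\frac{2088479}{99}} = \frac{\sqrt{22973269}}{33}$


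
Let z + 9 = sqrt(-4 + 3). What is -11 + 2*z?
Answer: -29 + 2*I ≈ -29.0 + 2.0*I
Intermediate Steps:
z = -9 + I (z = -9 + sqrt(-4 + 3) = -9 + sqrt(-1) = -9 + I ≈ -9.0 + 1.0*I)
-11 + 2*z = -11 + 2*(-9 + I) = -11 + (-18 + 2*I) = -29 + 2*I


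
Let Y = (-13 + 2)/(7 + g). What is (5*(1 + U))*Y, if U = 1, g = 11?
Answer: -55/9 ≈ -6.1111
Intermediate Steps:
Y = -11/18 (Y = (-13 + 2)/(7 + 11) = -11/18 ≈ -0.61111)
(5*(1 + U))*Y = (5*(1 + 1))*(-11/18) = (5*2)*(-11/18) = 10*(-11/18) = -55/9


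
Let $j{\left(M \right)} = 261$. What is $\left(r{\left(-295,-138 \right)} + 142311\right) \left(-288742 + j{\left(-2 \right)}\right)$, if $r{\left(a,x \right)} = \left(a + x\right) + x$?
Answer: $-40889296940$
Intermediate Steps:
$r{\left(a,x \right)} = a + 2 x$
$\left(r{\left(-295,-138 \right)} + 142311\right) \left(-288742 + j{\left(-2 \right)}\right) = \left(\left(-295 + 2 \left(-138\right)\right) + 142311\right) \left(-288742 + 261\right) = \left(\left(-295 - 276\right) + 142311\right) \left(-288481\right) = \left(-571 + 142311\right) \left(-288481\right) = 141740 \left(-288481\right) = -40889296940$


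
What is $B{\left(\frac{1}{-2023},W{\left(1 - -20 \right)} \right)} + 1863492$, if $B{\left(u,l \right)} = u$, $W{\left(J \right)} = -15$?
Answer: $\frac{3769844315}{2023} \approx 1.8635 \cdot 10^{6}$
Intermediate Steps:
$B{\left(\frac{1}{-2023},W{\left(1 - -20 \right)} \right)} + 1863492 = \frac{1}{-2023} + 1863492 = - \frac{1}{2023} + 1863492 = \frac{3769844315}{2023}$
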